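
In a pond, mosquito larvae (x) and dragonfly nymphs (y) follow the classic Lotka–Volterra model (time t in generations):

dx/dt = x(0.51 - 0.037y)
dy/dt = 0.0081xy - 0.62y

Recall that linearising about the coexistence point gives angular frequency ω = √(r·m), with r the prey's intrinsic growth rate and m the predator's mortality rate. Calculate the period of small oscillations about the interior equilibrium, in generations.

T ≈ 11.2 generations

Here r = 0.51 and m = 0.62, so r·m = 0.316.
ω = √0.316 = 0.562 per generation, hence T = 2π/ω ≈ 11.2 generations.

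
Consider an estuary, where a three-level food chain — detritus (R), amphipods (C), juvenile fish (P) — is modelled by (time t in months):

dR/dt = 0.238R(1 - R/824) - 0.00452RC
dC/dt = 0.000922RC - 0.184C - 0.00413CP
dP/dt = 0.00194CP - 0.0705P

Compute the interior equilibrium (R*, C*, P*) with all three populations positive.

R* ≈ 255, C* ≈ 36.3, P* ≈ 12.4

From dP/dt = 0: 0.00194C* = 0.0705, so C* = 36.3.
From dR/dt = 0: 0.238(1 - R*/824) = 0.00452·36.3, giving R* = 824·(1 - 0.69) = 255.
From dC/dt = 0: 0.000922·255 - 0.184 = 0.00413P*, so P* = 0.0514/0.00413 = 12.4.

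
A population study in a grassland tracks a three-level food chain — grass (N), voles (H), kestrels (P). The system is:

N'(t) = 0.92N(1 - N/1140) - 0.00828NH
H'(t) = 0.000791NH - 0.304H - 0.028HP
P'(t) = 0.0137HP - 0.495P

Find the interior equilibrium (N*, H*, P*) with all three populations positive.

From dP/dt = 0: 0.0137H* = 0.495, so H* = 36.1.
From dN/dt = 0: 0.92(1 - N*/1140) = 0.00828·36.1, giving N* = 1140·(1 - 0.325) = 769.
From dH/dt = 0: 0.000791·769 - 0.304 = 0.028P*, so P* = 0.305/0.028 = 10.9.

N* ≈ 769, H* ≈ 36.1, P* ≈ 10.9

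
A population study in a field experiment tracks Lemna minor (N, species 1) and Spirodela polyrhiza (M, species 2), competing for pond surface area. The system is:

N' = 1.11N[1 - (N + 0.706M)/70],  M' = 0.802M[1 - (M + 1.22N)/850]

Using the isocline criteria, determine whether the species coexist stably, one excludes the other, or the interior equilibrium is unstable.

Compare the nullcline intercepts: K1/α12 = 70/0.706 = 99.2 < K2 = 850; K2/α21 = 850/1.22 = 697 > K1 = 70.
Since the inequalities point opposite ways, species 2 can invade but species 1 cannot.

species 2 excludes species 1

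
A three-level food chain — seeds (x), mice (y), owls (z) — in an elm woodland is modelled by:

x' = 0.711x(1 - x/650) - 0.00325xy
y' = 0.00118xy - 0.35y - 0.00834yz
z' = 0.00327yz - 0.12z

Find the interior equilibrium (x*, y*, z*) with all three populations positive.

x* ≈ 541, y* ≈ 36.7, z* ≈ 34.6

From dz/dt = 0: 0.00327y* = 0.12, so y* = 36.7.
From dx/dt = 0: 0.711(1 - x*/650) = 0.00325·36.7, giving x* = 650·(1 - 0.168) = 541.
From dy/dt = 0: 0.00118·541 - 0.35 = 0.00834z*, so z* = 0.288/0.00834 = 34.6.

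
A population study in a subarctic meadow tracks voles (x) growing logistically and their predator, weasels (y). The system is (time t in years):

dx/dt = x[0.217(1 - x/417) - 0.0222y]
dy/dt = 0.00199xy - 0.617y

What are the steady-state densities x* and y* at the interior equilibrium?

x* ≈ 310, y* ≈ 2.51

From dy/dt = 0 with y > 0: 0.00199x* = 0.617, so x* = 310.
Substitute into dx/dt = 0: 0.217(1 - 310/417) = 0.0222y*.
The bracket is 0.256, giving y* = 0.0557/0.0222 = 2.51.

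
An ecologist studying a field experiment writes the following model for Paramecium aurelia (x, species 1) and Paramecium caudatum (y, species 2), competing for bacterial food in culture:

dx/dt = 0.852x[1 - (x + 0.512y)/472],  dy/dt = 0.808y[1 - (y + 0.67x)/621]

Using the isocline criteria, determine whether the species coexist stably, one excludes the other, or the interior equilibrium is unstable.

Compare the nullcline intercepts: K1/α12 = 472/0.512 = 922 > K2 = 621; K2/α21 = 621/0.67 = 927 > K1 = 472.
Since both inequalities hold, each species can invade when rare, so the interior equilibrium is stable.

stable coexistence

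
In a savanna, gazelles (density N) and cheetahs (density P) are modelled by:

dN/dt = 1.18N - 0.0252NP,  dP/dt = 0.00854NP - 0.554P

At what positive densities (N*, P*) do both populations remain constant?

Set dP/dt = 0 with P > 0: 0.00854N - 0.554 = 0, so N* = 0.554/0.00854 = 64.9.
Set dN/dt = 0 with N > 0: 1.18 - 0.0252P = 0, so P* = 1.18/0.0252 = 46.8.

N* ≈ 64.9, P* ≈ 46.8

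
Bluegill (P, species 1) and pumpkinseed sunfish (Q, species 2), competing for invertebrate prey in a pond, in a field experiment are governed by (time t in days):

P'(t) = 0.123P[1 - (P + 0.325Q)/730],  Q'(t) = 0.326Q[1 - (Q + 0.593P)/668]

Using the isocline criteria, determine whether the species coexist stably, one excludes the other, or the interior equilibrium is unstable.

Compare the nullcline intercepts: K1/α12 = 730/0.325 = 2250 > K2 = 668; K2/α21 = 668/0.593 = 1130 > K1 = 730.
Since both inequalities hold, each species can invade when rare, so the interior equilibrium is stable.

stable coexistence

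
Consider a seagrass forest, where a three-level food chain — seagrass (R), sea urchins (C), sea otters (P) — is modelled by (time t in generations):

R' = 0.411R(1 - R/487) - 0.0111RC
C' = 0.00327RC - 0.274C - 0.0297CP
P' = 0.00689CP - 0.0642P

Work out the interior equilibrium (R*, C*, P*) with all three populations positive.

R* ≈ 364, C* ≈ 9.32, P* ≈ 30.9

From dP/dt = 0: 0.00689C* = 0.0642, so C* = 9.32.
From dR/dt = 0: 0.411(1 - R*/487) = 0.0111·9.32, giving R* = 487·(1 - 0.252) = 364.
From dC/dt = 0: 0.00327·364 - 0.274 = 0.0297P*, so P* = 0.918/0.0297 = 30.9.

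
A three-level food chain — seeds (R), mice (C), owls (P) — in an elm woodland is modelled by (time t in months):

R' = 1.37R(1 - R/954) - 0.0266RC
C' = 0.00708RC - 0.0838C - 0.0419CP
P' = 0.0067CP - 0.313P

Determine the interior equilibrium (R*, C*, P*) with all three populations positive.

From dP/dt = 0: 0.0067C* = 0.313, so C* = 46.7.
From dR/dt = 0: 1.37(1 - R*/954) = 0.0266·46.7, giving R* = 954·(1 - 0.907) = 88.7.
From dC/dt = 0: 0.00708·88.7 - 0.0838 = 0.0419P*, so P* = 0.544/0.0419 = 13.

R* ≈ 88.7, C* ≈ 46.7, P* ≈ 13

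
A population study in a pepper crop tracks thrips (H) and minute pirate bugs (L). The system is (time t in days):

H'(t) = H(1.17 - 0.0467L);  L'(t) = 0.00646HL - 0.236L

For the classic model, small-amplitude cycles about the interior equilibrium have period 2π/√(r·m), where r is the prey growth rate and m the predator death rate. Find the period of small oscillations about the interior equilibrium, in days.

Here r = 1.17 and m = 0.236, so r·m = 0.276.
ω = √0.276 = 0.525 per day, hence T = 2π/ω ≈ 12 days.

T ≈ 12 days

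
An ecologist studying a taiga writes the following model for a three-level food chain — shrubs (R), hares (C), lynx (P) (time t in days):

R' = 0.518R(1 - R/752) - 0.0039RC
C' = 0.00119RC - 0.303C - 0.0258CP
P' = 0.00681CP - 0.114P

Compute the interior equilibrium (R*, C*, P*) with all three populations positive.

From dP/dt = 0: 0.00681C* = 0.114, so C* = 16.7.
From dR/dt = 0: 0.518(1 - R*/752) = 0.0039·16.7, giving R* = 752·(1 - 0.126) = 657.
From dC/dt = 0: 0.00119·657 - 0.303 = 0.0258P*, so P* = 0.479/0.0258 = 18.6.

R* ≈ 657, C* ≈ 16.7, P* ≈ 18.6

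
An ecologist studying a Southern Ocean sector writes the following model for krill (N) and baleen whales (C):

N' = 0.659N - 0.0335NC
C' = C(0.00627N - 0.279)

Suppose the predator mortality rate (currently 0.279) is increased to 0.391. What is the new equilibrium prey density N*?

N* ≈ 62.4

At the interior fixed point, setting dC/dt = 0 with C > 0 fixes N* = (predator death rate)/(NC coefficient) — independent of the other coefficients.
With the change, N* = 0.391/0.00627 = 62.4; it rises from 44.5.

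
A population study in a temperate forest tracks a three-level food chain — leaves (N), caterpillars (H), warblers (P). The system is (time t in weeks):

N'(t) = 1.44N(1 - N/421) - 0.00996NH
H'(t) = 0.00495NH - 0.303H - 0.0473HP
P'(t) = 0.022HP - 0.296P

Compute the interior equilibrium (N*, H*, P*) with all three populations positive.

From dP/dt = 0: 0.022H* = 0.296, so H* = 13.5.
From dN/dt = 0: 1.44(1 - N*/421) = 0.00996·13.5, giving N* = 421·(1 - 0.0931) = 382.
From dH/dt = 0: 0.00495·382 - 0.303 = 0.0473P*, so P* = 1.59/0.0473 = 33.6.

N* ≈ 382, H* ≈ 13.5, P* ≈ 33.6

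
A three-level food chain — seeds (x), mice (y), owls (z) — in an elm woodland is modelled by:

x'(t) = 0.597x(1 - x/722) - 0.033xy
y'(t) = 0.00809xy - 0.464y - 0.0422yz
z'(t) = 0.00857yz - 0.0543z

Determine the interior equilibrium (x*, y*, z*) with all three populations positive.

x* ≈ 469, y* ≈ 6.34, z* ≈ 78.9

From dz/dt = 0: 0.00857y* = 0.0543, so y* = 6.34.
From dx/dt = 0: 0.597(1 - x*/722) = 0.033·6.34, giving x* = 722·(1 - 0.35) = 469.
From dy/dt = 0: 0.00809·469 - 0.464 = 0.0422z*, so z* = 3.33/0.0422 = 78.9.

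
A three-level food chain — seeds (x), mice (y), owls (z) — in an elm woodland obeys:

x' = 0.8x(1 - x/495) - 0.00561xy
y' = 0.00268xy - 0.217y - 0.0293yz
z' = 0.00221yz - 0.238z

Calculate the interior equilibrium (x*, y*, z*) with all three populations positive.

From dz/dt = 0: 0.00221y* = 0.238, so y* = 108.
From dx/dt = 0: 0.8(1 - x*/495) = 0.00561·108, giving x* = 495·(1 - 0.755) = 121.
From dy/dt = 0: 0.00268·121 - 0.217 = 0.0293z*, so z* = 0.108/0.0293 = 3.68.

x* ≈ 121, y* ≈ 108, z* ≈ 3.68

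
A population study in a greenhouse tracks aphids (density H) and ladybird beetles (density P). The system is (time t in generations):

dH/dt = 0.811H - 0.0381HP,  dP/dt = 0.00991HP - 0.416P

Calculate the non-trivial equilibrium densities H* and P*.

Set dP/dt = 0 with P > 0: 0.00991H - 0.416 = 0, so H* = 0.416/0.00991 = 42.
Set dH/dt = 0 with H > 0: 0.811 - 0.0381P = 0, so P* = 0.811/0.0381 = 21.3.

H* ≈ 42, P* ≈ 21.3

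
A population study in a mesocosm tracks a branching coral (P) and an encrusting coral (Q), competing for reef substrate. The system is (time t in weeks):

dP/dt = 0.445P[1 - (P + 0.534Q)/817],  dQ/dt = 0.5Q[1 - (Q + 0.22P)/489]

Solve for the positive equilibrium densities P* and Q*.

P* ≈ 630, Q* ≈ 350

Setting both brackets to zero gives the nullclines P + 0.534Q = 817 and 0.22P + Q = 489.
Substituting Q = 489 - 0.22P into the first: P(1 - 0.534·0.22) = 817 - 0.534·489.
So P* = 556/0.883 = 630, and then Q* = 489 - 0.22·630 = 350.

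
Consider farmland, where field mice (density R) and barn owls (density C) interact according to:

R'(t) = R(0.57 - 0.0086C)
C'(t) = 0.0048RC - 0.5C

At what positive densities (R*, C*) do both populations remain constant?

Set dC/dt = 0 with C > 0: 0.0048R - 0.5 = 0, so R* = 0.5/0.0048 = 104.
Set dR/dt = 0 with R > 0: 0.57 - 0.0086C = 0, so C* = 0.57/0.0086 = 66.3.

R* ≈ 104, C* ≈ 66.3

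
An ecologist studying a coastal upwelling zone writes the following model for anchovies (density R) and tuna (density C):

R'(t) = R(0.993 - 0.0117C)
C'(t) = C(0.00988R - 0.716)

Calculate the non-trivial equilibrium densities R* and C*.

Set dC/dt = 0 with C > 0: 0.00988R - 0.716 = 0, so R* = 0.716/0.00988 = 72.5.
Set dR/dt = 0 with R > 0: 0.993 - 0.0117C = 0, so C* = 0.993/0.0117 = 84.9.

R* ≈ 72.5, C* ≈ 84.9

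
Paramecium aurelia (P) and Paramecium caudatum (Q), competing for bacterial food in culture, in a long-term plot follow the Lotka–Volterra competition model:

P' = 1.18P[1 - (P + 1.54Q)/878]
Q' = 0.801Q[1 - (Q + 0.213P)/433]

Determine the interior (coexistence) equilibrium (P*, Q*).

Setting both brackets to zero gives the nullclines P + 1.54Q = 878 and 0.213P + Q = 433.
Substituting Q = 433 - 0.213P into the first: P(1 - 1.54·0.213) = 878 - 1.54·433.
So P* = 211/0.672 = 314, and then Q* = 433 - 0.213·314 = 366.

P* ≈ 314, Q* ≈ 366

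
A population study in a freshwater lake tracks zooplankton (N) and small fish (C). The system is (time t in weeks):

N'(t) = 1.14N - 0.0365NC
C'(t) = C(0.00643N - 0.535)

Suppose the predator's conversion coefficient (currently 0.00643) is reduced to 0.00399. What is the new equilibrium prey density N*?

At the interior fixed point, setting dC/dt = 0 with C > 0 fixes N* = (predator death rate)/(NC coefficient) — independent of the other coefficients.
With the change, N* = 0.535/0.00399 = 134; it rises from 83.2.

N* ≈ 134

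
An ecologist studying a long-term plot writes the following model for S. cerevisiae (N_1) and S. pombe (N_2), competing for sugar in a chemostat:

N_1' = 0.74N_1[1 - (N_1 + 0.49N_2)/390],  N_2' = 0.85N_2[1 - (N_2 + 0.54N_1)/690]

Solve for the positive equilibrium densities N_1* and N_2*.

Setting both brackets to zero gives the nullclines N_1 + 0.49N_2 = 390 and 0.54N_1 + N_2 = 690.
Substituting N_2 = 690 - 0.54N_1 into the first: N_1(1 - 0.49·0.54) = 390 - 0.49·690.
So N_1* = 51.9/0.735 = 70.6, and then N_2* = 690 - 0.54·70.6 = 652.

N_1* ≈ 70.6, N_2* ≈ 652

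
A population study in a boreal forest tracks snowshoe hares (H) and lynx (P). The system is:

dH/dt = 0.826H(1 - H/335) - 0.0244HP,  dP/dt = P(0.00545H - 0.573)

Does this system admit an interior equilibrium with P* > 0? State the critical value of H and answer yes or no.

The predator equation gives dP/dt > 0 only when H > 0.573/0.00545 = 105.
Without the predator, H → K = 335. Since 335 > 105, the predator can invade and persist.

Threshold H = 105; K > 105, so yes, the predator persists.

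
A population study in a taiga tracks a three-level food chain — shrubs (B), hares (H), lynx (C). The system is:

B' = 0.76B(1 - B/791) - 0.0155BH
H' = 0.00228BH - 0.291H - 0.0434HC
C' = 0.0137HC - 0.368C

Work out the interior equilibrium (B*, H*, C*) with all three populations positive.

B* ≈ 358, H* ≈ 26.9, C* ≈ 12.1

From dC/dt = 0: 0.0137H* = 0.368, so H* = 26.9.
From dB/dt = 0: 0.76(1 - B*/791) = 0.0155·26.9, giving B* = 791·(1 - 0.548) = 358.
From dH/dt = 0: 0.00228·358 - 0.291 = 0.0434C*, so C* = 0.524/0.0434 = 12.1.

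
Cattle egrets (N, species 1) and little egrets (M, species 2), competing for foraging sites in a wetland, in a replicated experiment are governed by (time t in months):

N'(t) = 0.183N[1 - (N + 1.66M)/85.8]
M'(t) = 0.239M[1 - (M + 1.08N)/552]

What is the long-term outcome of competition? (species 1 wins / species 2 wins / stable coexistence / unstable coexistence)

Compare the nullcline intercepts: K1/α12 = 85.8/1.66 = 51.7 < K2 = 552; K2/α21 = 552/1.08 = 511 > K1 = 85.8.
Since the inequalities point opposite ways, species 2 can invade but species 1 cannot.

species 2 excludes species 1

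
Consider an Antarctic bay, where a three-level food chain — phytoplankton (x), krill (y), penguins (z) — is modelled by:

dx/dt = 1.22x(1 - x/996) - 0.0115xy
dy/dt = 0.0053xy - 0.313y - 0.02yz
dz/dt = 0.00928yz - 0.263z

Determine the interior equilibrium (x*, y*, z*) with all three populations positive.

x* ≈ 730, y* ≈ 28.3, z* ≈ 178

From dz/dt = 0: 0.00928y* = 0.263, so y* = 28.3.
From dx/dt = 0: 1.22(1 - x*/996) = 0.0115·28.3, giving x* = 996·(1 - 0.267) = 730.
From dy/dt = 0: 0.0053·730 - 0.313 = 0.02z*, so z* = 3.56/0.02 = 178.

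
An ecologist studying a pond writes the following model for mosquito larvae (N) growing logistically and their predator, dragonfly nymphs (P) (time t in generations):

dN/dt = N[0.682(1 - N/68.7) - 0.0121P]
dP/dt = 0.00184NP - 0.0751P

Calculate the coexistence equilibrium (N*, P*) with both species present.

From dP/dt = 0 with P > 0: 0.00184N* = 0.0751, so N* = 40.8.
Substitute into dN/dt = 0: 0.682(1 - 40.8/68.7) = 0.0121P*.
The bracket is 0.406, giving P* = 0.277/0.0121 = 22.9.

N* ≈ 40.8, P* ≈ 22.9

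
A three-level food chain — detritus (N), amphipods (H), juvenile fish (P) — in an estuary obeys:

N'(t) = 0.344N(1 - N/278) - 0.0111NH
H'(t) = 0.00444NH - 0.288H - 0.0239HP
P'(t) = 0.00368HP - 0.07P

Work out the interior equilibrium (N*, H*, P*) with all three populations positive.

From dP/dt = 0: 0.00368H* = 0.07, so H* = 19.
From dN/dt = 0: 0.344(1 - N*/278) = 0.0111·19, giving N* = 278·(1 - 0.614) = 107.
From dH/dt = 0: 0.00444·107 - 0.288 = 0.0239P*, so P* = 0.189/0.0239 = 7.9.

N* ≈ 107, H* ≈ 19, P* ≈ 7.9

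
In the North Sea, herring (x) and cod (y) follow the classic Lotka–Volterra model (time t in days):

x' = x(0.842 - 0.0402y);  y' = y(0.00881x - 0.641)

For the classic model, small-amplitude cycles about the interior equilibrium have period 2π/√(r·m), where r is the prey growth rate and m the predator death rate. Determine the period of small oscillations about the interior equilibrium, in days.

Here r = 0.842 and m = 0.641, so r·m = 0.54.
ω = √0.54 = 0.735 per day, hence T = 2π/ω ≈ 8.55 days.

T ≈ 8.55 days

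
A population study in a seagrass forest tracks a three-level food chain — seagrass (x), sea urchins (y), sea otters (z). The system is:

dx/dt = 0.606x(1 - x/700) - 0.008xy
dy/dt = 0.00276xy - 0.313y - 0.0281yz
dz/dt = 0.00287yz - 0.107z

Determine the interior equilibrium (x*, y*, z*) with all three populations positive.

From dz/dt = 0: 0.00287y* = 0.107, so y* = 37.3.
From dx/dt = 0: 0.606(1 - x*/700) = 0.008·37.3, giving x* = 700·(1 - 0.492) = 355.
From dy/dt = 0: 0.00276·355 - 0.313 = 0.0281z*, so z* = 0.668/0.0281 = 23.8.

x* ≈ 355, y* ≈ 37.3, z* ≈ 23.8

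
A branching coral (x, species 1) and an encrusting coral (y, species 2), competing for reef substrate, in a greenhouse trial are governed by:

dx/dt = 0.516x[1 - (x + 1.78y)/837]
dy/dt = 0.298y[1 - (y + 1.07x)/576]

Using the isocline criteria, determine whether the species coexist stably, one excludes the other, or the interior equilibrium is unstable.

unstable coexistence (outcome depends on initial conditions)

Compare the nullcline intercepts: K1/α12 = 837/1.78 = 470 < K2 = 576; K2/α21 = 576/1.07 = 538 < K1 = 837.
Since both are reversed, neither can invade when rare; the interior point is a saddle.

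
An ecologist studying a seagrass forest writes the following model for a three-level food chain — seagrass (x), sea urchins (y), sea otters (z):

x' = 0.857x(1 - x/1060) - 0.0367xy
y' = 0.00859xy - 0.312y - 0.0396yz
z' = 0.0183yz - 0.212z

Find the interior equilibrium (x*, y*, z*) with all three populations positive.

x* ≈ 534, y* ≈ 11.6, z* ≈ 108

From dz/dt = 0: 0.0183y* = 0.212, so y* = 11.6.
From dx/dt = 0: 0.857(1 - x*/1060) = 0.0367·11.6, giving x* = 1060·(1 - 0.496) = 534.
From dy/dt = 0: 0.00859·534 - 0.312 = 0.0396z*, so z* = 4.28/0.0396 = 108.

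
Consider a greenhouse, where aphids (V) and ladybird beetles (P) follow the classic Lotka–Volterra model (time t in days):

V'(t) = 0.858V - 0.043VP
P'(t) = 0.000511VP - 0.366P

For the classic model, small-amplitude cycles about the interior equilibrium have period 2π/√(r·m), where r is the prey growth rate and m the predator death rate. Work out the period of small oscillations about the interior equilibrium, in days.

T ≈ 11.2 days

Here r = 0.858 and m = 0.366, so r·m = 0.314.
ω = √0.314 = 0.56 per day, hence T = 2π/ω ≈ 11.2 days.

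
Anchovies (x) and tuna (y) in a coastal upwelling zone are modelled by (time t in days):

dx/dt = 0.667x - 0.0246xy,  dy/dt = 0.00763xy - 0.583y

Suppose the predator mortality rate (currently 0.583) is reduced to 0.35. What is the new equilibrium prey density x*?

x* ≈ 45.9

At the interior fixed point, setting dy/dt = 0 with y > 0 fixes x* = (predator death rate)/(xy coefficient) — independent of the other coefficients.
With the change, x* = 0.35/0.00763 = 45.9; it falls from 76.4.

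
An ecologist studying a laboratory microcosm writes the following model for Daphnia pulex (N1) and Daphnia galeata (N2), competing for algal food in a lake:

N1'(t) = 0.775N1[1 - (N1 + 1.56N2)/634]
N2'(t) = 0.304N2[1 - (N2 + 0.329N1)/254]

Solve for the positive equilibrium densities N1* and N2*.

Setting both brackets to zero gives the nullclines N1 + 1.56N2 = 634 and 0.329N1 + N2 = 254.
Substituting N2 = 254 - 0.329N1 into the first: N1(1 - 1.56·0.329) = 634 - 1.56·254.
So N1* = 238/0.487 = 488, and then N2* = 254 - 0.329·488 = 93.3.

N1* ≈ 488, N2* ≈ 93.3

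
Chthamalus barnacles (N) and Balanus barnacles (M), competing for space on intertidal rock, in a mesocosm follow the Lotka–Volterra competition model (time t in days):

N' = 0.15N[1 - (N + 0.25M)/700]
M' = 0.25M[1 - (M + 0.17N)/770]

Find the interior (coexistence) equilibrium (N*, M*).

N* ≈ 530, M* ≈ 680

Setting both brackets to zero gives the nullclines N + 0.25M = 700 and 0.17N + M = 770.
Substituting M = 770 - 0.17N into the first: N(1 - 0.25·0.17) = 700 - 0.25·770.
So N* = 508/0.958 = 530, and then M* = 770 - 0.17·530 = 680.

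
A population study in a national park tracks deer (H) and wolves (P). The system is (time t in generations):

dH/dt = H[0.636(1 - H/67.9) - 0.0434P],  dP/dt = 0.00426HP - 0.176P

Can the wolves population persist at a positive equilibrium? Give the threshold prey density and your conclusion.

Threshold H = 41.3; K > 41.3, so yes, the predator persists.

The predator equation gives dP/dt > 0 only when H > 0.176/0.00426 = 41.3.
Without the predator, H → K = 67.9. Since 67.9 > 41.3, the predator can invade and persist.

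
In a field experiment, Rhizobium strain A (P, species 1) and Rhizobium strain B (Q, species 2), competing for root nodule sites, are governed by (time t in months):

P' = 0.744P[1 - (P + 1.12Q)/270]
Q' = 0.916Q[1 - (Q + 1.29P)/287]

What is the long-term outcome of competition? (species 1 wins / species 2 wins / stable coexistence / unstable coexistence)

Compare the nullcline intercepts: K1/α12 = 270/1.12 = 241 < K2 = 287; K2/α21 = 287/1.29 = 222 < K1 = 270.
Since both are reversed, neither can invade when rare; the interior point is a saddle.

unstable coexistence (outcome depends on initial conditions)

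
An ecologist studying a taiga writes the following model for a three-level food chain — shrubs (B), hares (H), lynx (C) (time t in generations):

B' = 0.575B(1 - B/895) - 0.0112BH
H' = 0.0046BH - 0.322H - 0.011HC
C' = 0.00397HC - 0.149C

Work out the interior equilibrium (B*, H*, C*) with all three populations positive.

From dC/dt = 0: 0.00397H* = 0.149, so H* = 37.5.
From dB/dt = 0: 0.575(1 - B*/895) = 0.0112·37.5, giving B* = 895·(1 - 0.731) = 241.
From dH/dt = 0: 0.0046·241 - 0.322 = 0.011C*, so C* = 0.785/0.011 = 71.4.

B* ≈ 241, H* ≈ 37.5, C* ≈ 71.4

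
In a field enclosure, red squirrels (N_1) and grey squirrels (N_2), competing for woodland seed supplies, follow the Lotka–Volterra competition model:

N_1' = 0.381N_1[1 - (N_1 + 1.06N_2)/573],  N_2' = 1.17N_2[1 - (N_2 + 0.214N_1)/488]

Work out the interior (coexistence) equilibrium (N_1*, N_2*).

N_1* ≈ 72.1, N_2* ≈ 473

Setting both brackets to zero gives the nullclines N_1 + 1.06N_2 = 573 and 0.214N_1 + N_2 = 488.
Substituting N_2 = 488 - 0.214N_1 into the first: N_1(1 - 1.06·0.214) = 573 - 1.06·488.
So N_1* = 55.7/0.773 = 72.1, and then N_2* = 488 - 0.214·72.1 = 473.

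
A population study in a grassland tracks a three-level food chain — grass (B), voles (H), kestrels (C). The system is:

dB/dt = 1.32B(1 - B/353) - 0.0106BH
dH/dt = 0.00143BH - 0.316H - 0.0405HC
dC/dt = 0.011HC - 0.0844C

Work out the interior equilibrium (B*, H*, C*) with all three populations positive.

From dC/dt = 0: 0.011H* = 0.0844, so H* = 7.67.
From dB/dt = 0: 1.32(1 - B*/353) = 0.0106·7.67, giving B* = 353·(1 - 0.0616) = 331.
From dH/dt = 0: 0.00143·331 - 0.316 = 0.0405C*, so C* = 0.158/0.0405 = 3.89.

B* ≈ 331, H* ≈ 7.67, C* ≈ 3.89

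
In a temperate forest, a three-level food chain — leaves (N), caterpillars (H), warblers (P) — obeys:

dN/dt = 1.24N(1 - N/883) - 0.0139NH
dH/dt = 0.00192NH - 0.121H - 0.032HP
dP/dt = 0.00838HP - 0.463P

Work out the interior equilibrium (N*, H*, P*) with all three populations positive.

N* ≈ 336, H* ≈ 55.3, P* ≈ 16.4

From dP/dt = 0: 0.00838H* = 0.463, so H* = 55.3.
From dN/dt = 0: 1.24(1 - N*/883) = 0.0139·55.3, giving N* = 883·(1 - 0.619) = 336.
From dH/dt = 0: 0.00192·336 - 0.121 = 0.032P*, so P* = 0.524/0.032 = 16.4.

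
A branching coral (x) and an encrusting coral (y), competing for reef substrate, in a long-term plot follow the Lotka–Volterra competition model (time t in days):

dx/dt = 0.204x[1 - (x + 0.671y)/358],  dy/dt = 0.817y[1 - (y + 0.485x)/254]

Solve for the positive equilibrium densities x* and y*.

x* ≈ 278, y* ≈ 119

Setting both brackets to zero gives the nullclines x + 0.671y = 358 and 0.485x + y = 254.
Substituting y = 254 - 0.485x into the first: x(1 - 0.671·0.485) = 358 - 0.671·254.
So x* = 188/0.675 = 278, and then y* = 254 - 0.485·278 = 119.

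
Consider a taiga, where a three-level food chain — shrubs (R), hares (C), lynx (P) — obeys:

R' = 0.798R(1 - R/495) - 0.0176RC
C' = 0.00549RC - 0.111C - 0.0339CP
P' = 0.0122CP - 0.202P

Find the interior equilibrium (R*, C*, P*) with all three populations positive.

From dP/dt = 0: 0.0122C* = 0.202, so C* = 16.6.
From dR/dt = 0: 0.798(1 - R*/495) = 0.0176·16.6, giving R* = 495·(1 - 0.365) = 314.
From dC/dt = 0: 0.00549·314 - 0.111 = 0.0339P*, so P* = 1.61/0.0339 = 47.6.

R* ≈ 314, C* ≈ 16.6, P* ≈ 47.6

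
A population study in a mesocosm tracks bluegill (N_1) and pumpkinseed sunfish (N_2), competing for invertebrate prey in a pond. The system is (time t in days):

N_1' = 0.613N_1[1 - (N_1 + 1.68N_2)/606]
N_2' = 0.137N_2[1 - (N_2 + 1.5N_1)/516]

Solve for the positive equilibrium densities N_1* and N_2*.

Setting both brackets to zero gives the nullclines N_1 + 1.68N_2 = 606 and 1.5N_1 + N_2 = 516.
Substituting N_2 = 516 - 1.5N_1 into the first: N_1(1 - 1.68·1.5) = 606 - 1.68·516.
So N_1* = -261/-1.52 = 172, and then N_2* = 516 - 1.5·172 = 259.

N_1* ≈ 172, N_2* ≈ 259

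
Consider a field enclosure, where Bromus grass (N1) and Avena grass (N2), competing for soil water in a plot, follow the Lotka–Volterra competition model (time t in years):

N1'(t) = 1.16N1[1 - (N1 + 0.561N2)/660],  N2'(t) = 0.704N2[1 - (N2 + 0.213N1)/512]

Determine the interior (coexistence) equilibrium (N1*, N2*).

N1* ≈ 423, N2* ≈ 422

Setting both brackets to zero gives the nullclines N1 + 0.561N2 = 660 and 0.213N1 + N2 = 512.
Substituting N2 = 512 - 0.213N1 into the first: N1(1 - 0.561·0.213) = 660 - 0.561·512.
So N1* = 373/0.881 = 423, and then N2* = 512 - 0.213·423 = 422.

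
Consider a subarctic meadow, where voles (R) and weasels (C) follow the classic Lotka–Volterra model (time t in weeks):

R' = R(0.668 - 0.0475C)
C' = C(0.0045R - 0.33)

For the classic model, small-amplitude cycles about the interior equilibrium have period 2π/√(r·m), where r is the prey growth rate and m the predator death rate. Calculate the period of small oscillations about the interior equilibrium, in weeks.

T ≈ 13.4 weeks

Here r = 0.668 and m = 0.33, so r·m = 0.22.
ω = √0.22 = 0.47 per week, hence T = 2π/ω ≈ 13.4 weeks.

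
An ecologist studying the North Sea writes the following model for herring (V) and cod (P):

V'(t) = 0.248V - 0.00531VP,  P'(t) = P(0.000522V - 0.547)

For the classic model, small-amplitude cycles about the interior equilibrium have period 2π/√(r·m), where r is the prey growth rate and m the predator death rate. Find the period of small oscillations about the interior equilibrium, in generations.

Here r = 0.248 and m = 0.547, so r·m = 0.136.
ω = √0.136 = 0.368 per generation, hence T = 2π/ω ≈ 17.1 generations.

T ≈ 17.1 generations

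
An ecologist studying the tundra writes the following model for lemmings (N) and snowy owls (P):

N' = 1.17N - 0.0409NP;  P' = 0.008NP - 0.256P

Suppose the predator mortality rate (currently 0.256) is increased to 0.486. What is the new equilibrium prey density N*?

At the interior fixed point, setting dP/dt = 0 with P > 0 fixes N* = (predator death rate)/(NP coefficient) — independent of the other coefficients.
With the change, N* = 0.486/0.008 = 60.8; it rises from 32.

N* ≈ 60.8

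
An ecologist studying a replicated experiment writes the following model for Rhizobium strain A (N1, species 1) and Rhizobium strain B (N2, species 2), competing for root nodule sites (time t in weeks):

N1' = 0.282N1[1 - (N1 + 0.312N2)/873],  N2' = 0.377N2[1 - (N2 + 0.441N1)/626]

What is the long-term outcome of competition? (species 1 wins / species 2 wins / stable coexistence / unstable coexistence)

Compare the nullcline intercepts: K1/α12 = 873/0.312 = 2800 > K2 = 626; K2/α21 = 626/0.441 = 1420 > K1 = 873.
Since both inequalities hold, each species can invade when rare, so the interior equilibrium is stable.

stable coexistence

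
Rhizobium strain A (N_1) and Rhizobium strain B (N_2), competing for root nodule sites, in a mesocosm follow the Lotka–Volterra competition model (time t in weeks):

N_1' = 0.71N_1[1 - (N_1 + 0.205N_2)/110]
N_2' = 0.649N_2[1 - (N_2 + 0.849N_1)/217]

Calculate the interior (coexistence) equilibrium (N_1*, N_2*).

Setting both brackets to zero gives the nullclines N_1 + 0.205N_2 = 110 and 0.849N_1 + N_2 = 217.
Substituting N_2 = 217 - 0.849N_1 into the first: N_1(1 - 0.205·0.849) = 110 - 0.205·217.
So N_1* = 65.5/0.826 = 79.3, and then N_2* = 217 - 0.849·79.3 = 150.

N_1* ≈ 79.3, N_2* ≈ 150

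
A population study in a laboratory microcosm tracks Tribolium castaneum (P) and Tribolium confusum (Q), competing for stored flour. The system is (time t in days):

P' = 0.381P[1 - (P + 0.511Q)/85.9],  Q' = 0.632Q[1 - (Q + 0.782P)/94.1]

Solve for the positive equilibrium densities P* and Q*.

Setting both brackets to zero gives the nullclines P + 0.511Q = 85.9 and 0.782P + Q = 94.1.
Substituting Q = 94.1 - 0.782P into the first: P(1 - 0.511·0.782) = 85.9 - 0.511·94.1.
So P* = 37.8/0.6 = 63, and then Q* = 94.1 - 0.782·63 = 44.8.

P* ≈ 63, Q* ≈ 44.8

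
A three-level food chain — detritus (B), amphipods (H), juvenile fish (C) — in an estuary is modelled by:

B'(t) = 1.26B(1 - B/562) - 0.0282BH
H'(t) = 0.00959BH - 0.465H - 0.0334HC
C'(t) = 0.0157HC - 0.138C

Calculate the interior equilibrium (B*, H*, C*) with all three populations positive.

From dC/dt = 0: 0.0157H* = 0.138, so H* = 8.79.
From dB/dt = 0: 1.26(1 - B*/562) = 0.0282·8.79, giving B* = 562·(1 - 0.197) = 451.
From dH/dt = 0: 0.00959·451 - 0.465 = 0.0334C*, so C* = 3.86/0.0334 = 116.

B* ≈ 451, H* ≈ 8.79, C* ≈ 116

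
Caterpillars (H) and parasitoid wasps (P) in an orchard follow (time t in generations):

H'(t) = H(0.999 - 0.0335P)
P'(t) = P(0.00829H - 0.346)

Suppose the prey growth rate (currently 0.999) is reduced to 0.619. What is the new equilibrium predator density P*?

P* ≈ 18.5

At the interior fixed point, setting dH/dt = 0 with H > 0 fixes P* = (prey growth rate)/(HP coefficient) — independent of the other coefficients.
With the change, P* = 0.619/0.0335 = 18.5; it falls from 29.8.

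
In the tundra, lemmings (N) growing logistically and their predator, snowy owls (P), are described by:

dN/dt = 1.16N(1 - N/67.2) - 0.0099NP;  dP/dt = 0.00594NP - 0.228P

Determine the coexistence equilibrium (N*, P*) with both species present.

N* ≈ 38.4, P* ≈ 50.2

From dP/dt = 0 with P > 0: 0.00594N* = 0.228, so N* = 38.4.
Substitute into dN/dt = 0: 1.16(1 - 38.4/67.2) = 0.0099P*.
The bracket is 0.429, giving P* = 0.497/0.0099 = 50.2.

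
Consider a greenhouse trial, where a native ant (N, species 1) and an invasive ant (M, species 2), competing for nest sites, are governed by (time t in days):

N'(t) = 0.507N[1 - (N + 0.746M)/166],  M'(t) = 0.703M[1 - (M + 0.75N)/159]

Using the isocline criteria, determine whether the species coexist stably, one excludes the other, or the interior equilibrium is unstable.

stable coexistence

Compare the nullcline intercepts: K1/α12 = 166/0.746 = 223 > K2 = 159; K2/α21 = 159/0.75 = 212 > K1 = 166.
Since both inequalities hold, each species can invade when rare, so the interior equilibrium is stable.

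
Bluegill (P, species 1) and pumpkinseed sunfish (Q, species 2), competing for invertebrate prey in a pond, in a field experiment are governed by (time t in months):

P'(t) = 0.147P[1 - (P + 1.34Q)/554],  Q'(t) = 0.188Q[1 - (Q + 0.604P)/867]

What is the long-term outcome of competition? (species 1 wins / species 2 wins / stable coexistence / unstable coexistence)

species 2 excludes species 1

Compare the nullcline intercepts: K1/α12 = 554/1.34 = 413 < K2 = 867; K2/α21 = 867/0.604 = 1440 > K1 = 554.
Since the inequalities point opposite ways, species 2 can invade but species 1 cannot.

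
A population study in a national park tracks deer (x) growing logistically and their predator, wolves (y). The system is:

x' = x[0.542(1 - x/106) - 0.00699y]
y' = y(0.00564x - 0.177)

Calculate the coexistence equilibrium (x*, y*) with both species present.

From dy/dt = 0 with y > 0: 0.00564x* = 0.177, so x* = 31.4.
Substitute into dx/dt = 0: 0.542(1 - 31.4/106) = 0.00699y*.
The bracket is 0.704, giving y* = 0.382/0.00699 = 54.6.

x* ≈ 31.4, y* ≈ 54.6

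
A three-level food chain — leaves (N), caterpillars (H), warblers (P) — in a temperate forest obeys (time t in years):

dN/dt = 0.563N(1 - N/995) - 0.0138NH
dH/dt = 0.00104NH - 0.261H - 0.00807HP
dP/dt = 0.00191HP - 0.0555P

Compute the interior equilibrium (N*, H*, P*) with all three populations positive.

N* ≈ 286, H* ≈ 29.1, P* ≈ 4.56

From dP/dt = 0: 0.00191H* = 0.0555, so H* = 29.1.
From dN/dt = 0: 0.563(1 - N*/995) = 0.0138·29.1, giving N* = 995·(1 - 0.712) = 286.
From dH/dt = 0: 0.00104·286 - 0.261 = 0.00807P*, so P* = 0.0368/0.00807 = 4.56.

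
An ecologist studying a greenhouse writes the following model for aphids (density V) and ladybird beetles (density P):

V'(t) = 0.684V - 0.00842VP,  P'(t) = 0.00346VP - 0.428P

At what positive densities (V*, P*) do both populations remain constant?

V* ≈ 124, P* ≈ 81.2

Set dP/dt = 0 with P > 0: 0.00346V - 0.428 = 0, so V* = 0.428/0.00346 = 124.
Set dV/dt = 0 with V > 0: 0.684 - 0.00842P = 0, so P* = 0.684/0.00842 = 81.2.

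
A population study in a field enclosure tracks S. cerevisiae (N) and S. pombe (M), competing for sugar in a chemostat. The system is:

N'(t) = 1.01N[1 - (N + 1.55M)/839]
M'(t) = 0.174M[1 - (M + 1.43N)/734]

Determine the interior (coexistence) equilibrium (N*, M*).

N* ≈ 246, M* ≈ 383

Setting both brackets to zero gives the nullclines N + 1.55M = 839 and 1.43N + M = 734.
Substituting M = 734 - 1.43N into the first: N(1 - 1.55·1.43) = 839 - 1.55·734.
So N* = -299/-1.22 = 246, and then M* = 734 - 1.43·246 = 383.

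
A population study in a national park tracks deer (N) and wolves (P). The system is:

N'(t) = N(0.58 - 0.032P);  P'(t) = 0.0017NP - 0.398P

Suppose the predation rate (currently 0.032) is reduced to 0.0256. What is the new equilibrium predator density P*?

P* ≈ 22.7

At the interior fixed point, setting dN/dt = 0 with N > 0 fixes P* = (prey growth rate)/(NP coefficient) — independent of the other coefficients.
With the change, P* = 0.58/0.0256 = 22.7; it rises from 18.1.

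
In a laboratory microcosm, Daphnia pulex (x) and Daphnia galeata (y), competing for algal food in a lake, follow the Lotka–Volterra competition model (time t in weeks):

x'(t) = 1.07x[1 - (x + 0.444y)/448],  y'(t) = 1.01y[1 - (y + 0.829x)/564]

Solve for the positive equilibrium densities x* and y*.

Setting both brackets to zero gives the nullclines x + 0.444y = 448 and 0.829x + y = 564.
Substituting y = 564 - 0.829x into the first: x(1 - 0.444·0.829) = 448 - 0.444·564.
So x* = 198/0.632 = 313, and then y* = 564 - 0.829·313 = 305.

x* ≈ 313, y* ≈ 305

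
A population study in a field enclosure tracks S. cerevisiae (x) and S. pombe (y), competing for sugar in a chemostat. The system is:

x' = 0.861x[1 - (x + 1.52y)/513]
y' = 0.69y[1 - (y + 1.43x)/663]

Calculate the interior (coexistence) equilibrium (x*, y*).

x* ≈ 422, y* ≈ 60.1

Setting both brackets to zero gives the nullclines x + 1.52y = 513 and 1.43x + y = 663.
Substituting y = 663 - 1.43x into the first: x(1 - 1.52·1.43) = 513 - 1.52·663.
So x* = -495/-1.17 = 422, and then y* = 663 - 1.43·422 = 60.1.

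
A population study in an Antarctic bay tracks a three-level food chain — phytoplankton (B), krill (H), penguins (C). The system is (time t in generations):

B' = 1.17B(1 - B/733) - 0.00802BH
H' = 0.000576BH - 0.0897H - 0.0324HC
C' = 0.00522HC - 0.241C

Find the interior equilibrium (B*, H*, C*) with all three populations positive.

From dC/dt = 0: 0.00522H* = 0.241, so H* = 46.2.
From dB/dt = 0: 1.17(1 - B*/733) = 0.00802·46.2, giving B* = 733·(1 - 0.316) = 501.
From dH/dt = 0: 0.000576·501 - 0.0897 = 0.0324C*, so C* = 0.199/0.0324 = 6.14.

B* ≈ 501, H* ≈ 46.2, C* ≈ 6.14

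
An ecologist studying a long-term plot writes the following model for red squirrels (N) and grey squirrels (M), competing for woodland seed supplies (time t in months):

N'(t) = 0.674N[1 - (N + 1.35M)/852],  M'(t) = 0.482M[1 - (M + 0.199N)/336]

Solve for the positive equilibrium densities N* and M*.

N* ≈ 545, M* ≈ 228

Setting both brackets to zero gives the nullclines N + 1.35M = 852 and 0.199N + M = 336.
Substituting M = 336 - 0.199N into the first: N(1 - 1.35·0.199) = 852 - 1.35·336.
So N* = 398/0.731 = 545, and then M* = 336 - 0.199·545 = 228.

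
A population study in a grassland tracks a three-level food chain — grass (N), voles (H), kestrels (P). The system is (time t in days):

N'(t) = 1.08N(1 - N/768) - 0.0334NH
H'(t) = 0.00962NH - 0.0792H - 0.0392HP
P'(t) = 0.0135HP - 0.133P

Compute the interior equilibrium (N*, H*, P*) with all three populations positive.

From dP/dt = 0: 0.0135H* = 0.133, so H* = 9.85.
From dN/dt = 0: 1.08(1 - N*/768) = 0.0334·9.85, giving N* = 768·(1 - 0.305) = 534.
From dH/dt = 0: 0.00962·534 - 0.0792 = 0.0392P*, so P* = 5.06/0.0392 = 129.

N* ≈ 534, H* ≈ 9.85, P* ≈ 129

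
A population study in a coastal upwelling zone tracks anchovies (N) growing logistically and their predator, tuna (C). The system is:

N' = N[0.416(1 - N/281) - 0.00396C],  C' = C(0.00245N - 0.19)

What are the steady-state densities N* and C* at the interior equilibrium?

N* ≈ 77.6, C* ≈ 76.1

From dC/dt = 0 with C > 0: 0.00245N* = 0.19, so N* = 77.6.
Substitute into dN/dt = 0: 0.416(1 - 77.6/281) = 0.00396C*.
The bracket is 0.724, giving C* = 0.301/0.00396 = 76.1.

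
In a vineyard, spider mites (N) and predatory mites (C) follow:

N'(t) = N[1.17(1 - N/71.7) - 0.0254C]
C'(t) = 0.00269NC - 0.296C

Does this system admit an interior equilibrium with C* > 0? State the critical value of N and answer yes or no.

The predator equation gives dC/dt > 0 only when N > 0.296/0.00269 = 110.
Without the predator, N → K = 71.7. Since 71.7 < 110, the predator cannot invade.

Threshold N = 110; K < 110, so no, the predator goes extinct.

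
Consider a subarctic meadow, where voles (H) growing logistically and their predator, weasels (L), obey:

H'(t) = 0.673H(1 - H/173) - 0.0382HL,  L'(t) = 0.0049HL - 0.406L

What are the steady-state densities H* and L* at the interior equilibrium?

H* ≈ 82.9, L* ≈ 9.18

From dL/dt = 0 with L > 0: 0.0049H* = 0.406, so H* = 82.9.
Substitute into dH/dt = 0: 0.673(1 - 82.9/173) = 0.0382L*.
The bracket is 0.521, giving L* = 0.351/0.0382 = 9.18.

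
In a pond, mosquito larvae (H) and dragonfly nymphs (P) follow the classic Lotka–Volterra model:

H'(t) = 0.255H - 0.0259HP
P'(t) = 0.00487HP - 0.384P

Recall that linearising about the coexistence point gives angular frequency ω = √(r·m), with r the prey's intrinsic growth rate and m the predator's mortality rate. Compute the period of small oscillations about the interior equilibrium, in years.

Here r = 0.255 and m = 0.384, so r·m = 0.0979.
ω = √0.0979 = 0.313 per year, hence T = 2π/ω ≈ 20.1 years.

T ≈ 20.1 years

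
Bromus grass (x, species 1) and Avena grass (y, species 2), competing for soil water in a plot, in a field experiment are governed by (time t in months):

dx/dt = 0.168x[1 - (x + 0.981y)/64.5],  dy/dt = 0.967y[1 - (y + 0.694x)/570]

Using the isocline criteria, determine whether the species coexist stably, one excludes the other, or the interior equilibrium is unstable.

Compare the nullcline intercepts: K1/α12 = 64.5/0.981 = 65.7 < K2 = 570; K2/α21 = 570/0.694 = 821 > K1 = 64.5.
Since the inequalities point opposite ways, species 2 can invade but species 1 cannot.

species 2 excludes species 1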